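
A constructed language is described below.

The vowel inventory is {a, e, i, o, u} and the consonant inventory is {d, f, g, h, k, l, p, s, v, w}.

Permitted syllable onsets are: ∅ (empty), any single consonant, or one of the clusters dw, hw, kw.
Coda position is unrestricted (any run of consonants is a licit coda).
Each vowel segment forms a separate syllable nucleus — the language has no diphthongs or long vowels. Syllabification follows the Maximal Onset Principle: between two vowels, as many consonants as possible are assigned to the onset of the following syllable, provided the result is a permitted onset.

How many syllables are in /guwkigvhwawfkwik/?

4

Vowels present: u, i, a, i; each is a nucleus, giving 4 syllables.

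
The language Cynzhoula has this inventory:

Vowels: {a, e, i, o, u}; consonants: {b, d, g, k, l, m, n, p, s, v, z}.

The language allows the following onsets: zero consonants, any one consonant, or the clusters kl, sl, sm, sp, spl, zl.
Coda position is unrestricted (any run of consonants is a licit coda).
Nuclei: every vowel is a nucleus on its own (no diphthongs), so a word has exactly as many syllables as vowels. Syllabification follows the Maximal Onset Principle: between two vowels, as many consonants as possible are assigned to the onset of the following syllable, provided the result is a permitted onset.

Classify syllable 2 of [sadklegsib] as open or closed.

Vowels present: a, e, i; each is a nucleus, giving 3 syllables.
σ1/σ2 boundary: /dkl/ — longest licit onset from the right is /kl/, leaving /d/ as coda.
σ2/σ3 boundary: /gs/ — longest licit onset from the right is /s/, leaving /g/ as coda.
Result: sad.kleg.sib.
Syllable 2 is /kleg/ with coda /g/, so it is closed.

closed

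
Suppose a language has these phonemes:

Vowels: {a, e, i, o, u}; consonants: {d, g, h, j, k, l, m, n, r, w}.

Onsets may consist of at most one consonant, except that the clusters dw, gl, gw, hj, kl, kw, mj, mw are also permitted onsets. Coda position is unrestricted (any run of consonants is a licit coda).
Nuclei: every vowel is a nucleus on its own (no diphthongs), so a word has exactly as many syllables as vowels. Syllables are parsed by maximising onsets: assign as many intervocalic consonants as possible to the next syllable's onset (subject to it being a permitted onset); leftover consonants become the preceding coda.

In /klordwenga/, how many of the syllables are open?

1

The vowels are o, e, a — 3 nuclei, so 3 syllables.
σ1/σ2 boundary: /rdw/ — longest licit onset from the right is /dw/, leaving /r/ as coda.
σ2/σ3 boundary: /ng/ — longest licit onset from the right is /g/, leaving /n/ as coda.
Result: klor.dwen.ga.
Classifying each syllable: /klor/ (closed), /dwen/ (closed), /ga/ (open).
Open syllables: 1.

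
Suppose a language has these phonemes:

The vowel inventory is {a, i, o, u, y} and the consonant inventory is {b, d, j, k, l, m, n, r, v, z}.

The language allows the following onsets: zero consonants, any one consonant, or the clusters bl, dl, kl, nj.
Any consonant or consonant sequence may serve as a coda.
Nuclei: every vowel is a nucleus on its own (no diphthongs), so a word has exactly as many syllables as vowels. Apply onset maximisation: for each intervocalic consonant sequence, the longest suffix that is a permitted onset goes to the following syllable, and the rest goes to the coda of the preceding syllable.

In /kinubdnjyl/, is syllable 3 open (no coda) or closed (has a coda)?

Vowels present: i, u, y; each is a nucleus, giving 3 syllables.
σ1/σ2 boundary: just /n/ — single C goes to the following onset.
σ2/σ3 boundary: /bdnj/ splits as /bd/ + /nj/ (/nj/ is the longest suffix that is a licit onset).
Syllabification: ki.nubd.njyl.
Syllable 3 is /njyl/ with coda /l/, so it is closed.

closed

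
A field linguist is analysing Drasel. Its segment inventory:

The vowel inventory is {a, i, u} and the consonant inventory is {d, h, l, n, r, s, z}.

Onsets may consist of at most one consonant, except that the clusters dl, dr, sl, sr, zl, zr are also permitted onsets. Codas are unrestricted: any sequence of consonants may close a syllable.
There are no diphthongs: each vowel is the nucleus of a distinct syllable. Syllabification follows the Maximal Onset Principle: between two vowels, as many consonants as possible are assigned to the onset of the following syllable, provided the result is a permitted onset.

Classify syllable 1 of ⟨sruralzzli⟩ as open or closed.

open

The vowels are u, a, i — 3 nuclei, so 3 syllables.
/u…a/ gap (V1→V2): /r/ → onset of the next syllable (single consonants are always licit onsets).
/a…i/ gap (V2→V3): /lzzl/ — longest licit onset from the right is /zl/, leaving /lz/ as coda.
Putting it together: sru.ralz.zli.
Syllable 1 is /sru/; it ends in its nucleus with no coda, so it is open.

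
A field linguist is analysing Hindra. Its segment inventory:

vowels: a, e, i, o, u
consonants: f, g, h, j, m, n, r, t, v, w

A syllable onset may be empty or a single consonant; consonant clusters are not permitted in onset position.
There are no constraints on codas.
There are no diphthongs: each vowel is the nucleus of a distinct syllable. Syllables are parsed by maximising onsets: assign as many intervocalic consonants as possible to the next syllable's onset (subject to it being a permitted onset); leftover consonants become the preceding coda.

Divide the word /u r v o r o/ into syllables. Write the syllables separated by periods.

ur.vo.ro

Nuclei (vowels): u, o, o → 3 syllables.
Between /u/ (V1) and /o/ (V2): /rv/ — longest licit onset from the right is /v/, leaving /r/ as coda.
Between /o/ (V2) and /o/ (V3): /r/ → onset of the next syllable (single consonants are always licit onsets).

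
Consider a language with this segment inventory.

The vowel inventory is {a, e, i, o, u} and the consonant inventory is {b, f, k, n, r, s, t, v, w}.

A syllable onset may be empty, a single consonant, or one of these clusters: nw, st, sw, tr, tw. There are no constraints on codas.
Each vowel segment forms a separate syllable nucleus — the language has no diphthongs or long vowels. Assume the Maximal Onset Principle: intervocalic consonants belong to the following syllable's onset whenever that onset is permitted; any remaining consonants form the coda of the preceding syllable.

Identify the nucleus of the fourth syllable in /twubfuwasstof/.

Vowels present: u, u, a, o; each is a nucleus, giving 4 syllables.
The fourth nucleus (vowel 4 from the left) is /o/.

o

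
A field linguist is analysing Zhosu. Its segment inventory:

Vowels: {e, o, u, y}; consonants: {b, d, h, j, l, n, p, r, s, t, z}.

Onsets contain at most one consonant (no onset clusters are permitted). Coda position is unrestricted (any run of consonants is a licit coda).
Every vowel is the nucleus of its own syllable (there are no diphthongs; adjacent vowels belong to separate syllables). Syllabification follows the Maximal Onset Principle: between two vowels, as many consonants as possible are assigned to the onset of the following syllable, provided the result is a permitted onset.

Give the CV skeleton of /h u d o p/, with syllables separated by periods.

CV.CVC

Vowels present: u, o; each is a nucleus, giving 2 syllables.
V1 /u/ – V2 /o/: /d/ is a single consonant, so it becomes the next onset.
So the parse is hu.dop.
Mapping each syllable to C/V: /hu/ → CV, /dop/ → CVC.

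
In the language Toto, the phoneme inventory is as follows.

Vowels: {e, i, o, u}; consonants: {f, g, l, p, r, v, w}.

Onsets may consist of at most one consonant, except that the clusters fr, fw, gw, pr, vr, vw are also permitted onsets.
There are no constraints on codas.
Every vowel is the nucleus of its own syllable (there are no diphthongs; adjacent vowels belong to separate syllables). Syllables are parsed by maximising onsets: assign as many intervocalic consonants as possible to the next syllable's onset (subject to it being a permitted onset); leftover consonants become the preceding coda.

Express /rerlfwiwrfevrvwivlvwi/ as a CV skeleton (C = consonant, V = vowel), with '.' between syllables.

CVCC.CCVCC.CVCC.CCVCC.CCV

Vowels present: e, i, e, i, i; each is a nucleus, giving 5 syllables.
Between /e/ (V1) and /i/ (V2): cluster /rlfw/ — the longest permitted-onset suffix is /fw/; onset = /fw/, preceding coda = /rl/.
Between /i/ (V2) and /e/ (V3): /wrf/ splits as /wr/ + /f/ (/f/ is the longest suffix that is a licit onset).
Between /e/ (V3) and /i/ (V4): /vrvw/ — longest licit onset from the right is /vw/, leaving /vr/ as coda.
Between /i/ (V4) and /i/ (V5): /vlvw/; trying suffixes from longest down, /vw/ is the first permitted one, so coda /vl/ | onset /vw/.
Syllabification: rerl.fwiwr.fevr.vwivl.vwi.
Mapping each syllable to C/V: /rerl/ → CVCC, /fwiwr/ → CCVCC, /fevr/ → CVCC, /vwivl/ → CCVCC, /vwi/ → CCV.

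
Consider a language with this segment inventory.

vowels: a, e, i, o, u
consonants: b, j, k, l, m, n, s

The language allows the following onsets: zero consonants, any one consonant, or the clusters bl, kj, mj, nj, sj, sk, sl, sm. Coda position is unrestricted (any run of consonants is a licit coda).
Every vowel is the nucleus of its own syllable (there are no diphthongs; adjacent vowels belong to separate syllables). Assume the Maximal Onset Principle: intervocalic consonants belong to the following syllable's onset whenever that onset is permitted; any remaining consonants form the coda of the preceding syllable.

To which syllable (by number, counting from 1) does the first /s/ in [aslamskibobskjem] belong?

2

Vowels present: a, a, i, o, e; each is a nucleus, giving 5 syllables.
V1 /a/ – V2 /a/: /sl/ — entire cluster is a permitted onset → onset /sl/, coda ∅.
V2 /a/ – V3 /i/: /msk/ — longest licit onset from the right is /sk/, leaving /m/ as coda.
V3 /i/ – V4 /o/: /b/ → onset of the next syllable (single consonants are always licit onsets).
V4 /o/ – V5 /e/: cluster /bskj/ — the longest permitted-onset suffix is /kj/; onset = /kj/, preceding coda = /bs/.
Syllabification: a.slam.ski.bobs.kjem.
The first /s/ is in the onset of syllable 2 (/slam/).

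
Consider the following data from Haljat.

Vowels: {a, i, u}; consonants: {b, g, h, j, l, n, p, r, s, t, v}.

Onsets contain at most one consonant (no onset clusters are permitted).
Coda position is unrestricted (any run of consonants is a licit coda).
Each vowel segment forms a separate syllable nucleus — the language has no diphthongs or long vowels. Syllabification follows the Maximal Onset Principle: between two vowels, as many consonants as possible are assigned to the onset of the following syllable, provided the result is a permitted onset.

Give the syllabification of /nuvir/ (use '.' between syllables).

Nuclei (vowels): u, i → 2 syllables.
/u…i/ gap (V1→V2): just /v/ — single C goes to the following onset.

nu.vir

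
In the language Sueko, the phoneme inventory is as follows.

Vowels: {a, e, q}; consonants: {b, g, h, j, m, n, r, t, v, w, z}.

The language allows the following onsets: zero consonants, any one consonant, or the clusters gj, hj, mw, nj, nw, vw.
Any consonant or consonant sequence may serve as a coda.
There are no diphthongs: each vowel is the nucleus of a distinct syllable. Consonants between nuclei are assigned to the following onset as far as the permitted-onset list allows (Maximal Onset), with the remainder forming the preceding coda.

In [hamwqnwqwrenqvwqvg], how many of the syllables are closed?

Vowels present: a, q, q, e, q, q; each is a nucleus, giving 6 syllables.
/a…q/ gap (V1→V2): /mw/ — entire cluster is a permitted onset → onset /mw/, coda ∅.
/q…q/ gap (V2→V3): cluster /nw/ — /nw/ is itself a permitted onset, so the whole cluster goes right; preceding coda = ∅.
/q…e/ gap (V3→V4): /wr/; trying suffixes from longest down, /r/ is the first permitted one, so coda /w/ | onset /r/.
/e…q/ gap (V4→V5): /n/ is a single consonant, so it becomes the next onset.
/q…q/ gap (V5→V6): cluster /vw/ — /vw/ is itself a permitted onset, so the whole cluster goes right; preceding coda = ∅.
Syllabification: ha.mwq.nwqw.re.nq.vwqvg.
Classifying each syllable: /ha/ (open), /mwq/ (open), /nwqw/ (closed), /re/ (open), /nq/ (open), /vwqvg/ (closed).
Closed syllables: 2.

2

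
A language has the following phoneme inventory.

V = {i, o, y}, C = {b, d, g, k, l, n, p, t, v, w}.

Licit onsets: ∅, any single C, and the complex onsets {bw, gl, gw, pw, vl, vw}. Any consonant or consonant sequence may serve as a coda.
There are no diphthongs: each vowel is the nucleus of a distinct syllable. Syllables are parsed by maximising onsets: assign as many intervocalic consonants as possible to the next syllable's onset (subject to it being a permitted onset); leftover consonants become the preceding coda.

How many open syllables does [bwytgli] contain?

1

Nuclei (vowels): y, i → 2 syllables.
V1 /y/ – V2 /i/: /tgl/ — longest licit onset from the right is /gl/, leaving /t/ as coda.
Putting it together: bwyt.gli.
Classifying each syllable: /bwyt/ (closed), /gli/ (open).
Open syllables: 1.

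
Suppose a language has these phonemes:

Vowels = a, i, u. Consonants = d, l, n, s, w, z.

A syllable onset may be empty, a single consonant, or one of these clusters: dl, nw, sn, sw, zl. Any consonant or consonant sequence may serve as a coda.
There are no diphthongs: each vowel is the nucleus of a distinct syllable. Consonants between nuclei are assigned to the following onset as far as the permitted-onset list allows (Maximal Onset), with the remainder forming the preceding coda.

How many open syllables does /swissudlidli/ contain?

3

The vowels are i, u, i, i — 4 nuclei, so 4 syllables.
σ1/σ2 boundary: /ss/ — longest licit onset from the right is /s/, leaving /s/ as coda.
σ2/σ3 boundary: cluster /dl/ — /dl/ is itself a permitted onset, so the whole cluster goes right; preceding coda = ∅.
σ3/σ4 boundary: /dl/ — entire cluster is a permitted onset → onset /dl/, coda ∅.
Result: swis.su.dli.dli.
Classifying each syllable: /swis/ (closed), /su/ (open), /dli/ (open), /dli/ (open).
Open syllables: 3.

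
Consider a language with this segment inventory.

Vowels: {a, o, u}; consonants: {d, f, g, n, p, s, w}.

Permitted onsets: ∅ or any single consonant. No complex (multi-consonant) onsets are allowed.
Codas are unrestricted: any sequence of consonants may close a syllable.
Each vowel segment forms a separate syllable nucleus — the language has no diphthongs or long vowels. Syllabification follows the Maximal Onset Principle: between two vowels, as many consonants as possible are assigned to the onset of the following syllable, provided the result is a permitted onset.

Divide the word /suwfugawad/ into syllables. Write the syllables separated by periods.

suw.fu.ga.wad

Vowels present: u, u, a, a; each is a nucleus, giving 4 syllables.
σ1/σ2 boundary: cluster /wf/ — the longest permitted-onset suffix is /f/; onset = /f/, preceding coda = /w/.
σ2/σ3 boundary: just /g/ — single C goes to the following onset.
σ3/σ4 boundary: just /w/ — single C goes to the following onset.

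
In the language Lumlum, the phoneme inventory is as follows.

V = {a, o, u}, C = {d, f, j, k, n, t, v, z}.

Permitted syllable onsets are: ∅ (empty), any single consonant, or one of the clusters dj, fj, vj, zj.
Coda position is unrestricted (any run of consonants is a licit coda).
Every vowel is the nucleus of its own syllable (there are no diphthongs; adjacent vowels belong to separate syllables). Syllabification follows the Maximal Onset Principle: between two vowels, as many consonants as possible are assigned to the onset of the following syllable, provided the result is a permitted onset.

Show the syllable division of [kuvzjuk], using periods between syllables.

kuv.zjuk

Nuclei (vowels): u, u → 2 syllables.
V1 /u/ – V2 /u/: /vzj/ splits as /v/ + /zj/ (/zj/ is the longest suffix that is a licit onset).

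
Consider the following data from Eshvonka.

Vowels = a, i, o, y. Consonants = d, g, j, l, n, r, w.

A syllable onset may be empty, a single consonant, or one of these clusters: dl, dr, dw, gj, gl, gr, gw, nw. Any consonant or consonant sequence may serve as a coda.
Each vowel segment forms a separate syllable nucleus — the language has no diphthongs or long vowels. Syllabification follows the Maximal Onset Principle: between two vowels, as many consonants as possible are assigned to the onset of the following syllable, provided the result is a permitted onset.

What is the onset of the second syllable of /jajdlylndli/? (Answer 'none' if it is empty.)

dl

The vowels are a, y, i — 3 nuclei, so 3 syllables.
V1 /a/ – V2 /y/: /jdl/ splits as /j/ + /dl/ (/dl/ is the longest suffix that is a licit onset).
V2 /y/ – V3 /i/: cluster /lndl/ — the longest permitted-onset suffix is /dl/; onset = /dl/, preceding coda = /ln/.
So the parse is jaj.dlyln.dli.
Syllable 2 is /dlyln/: onset /dl/, nucleus /y/, coda /ln/.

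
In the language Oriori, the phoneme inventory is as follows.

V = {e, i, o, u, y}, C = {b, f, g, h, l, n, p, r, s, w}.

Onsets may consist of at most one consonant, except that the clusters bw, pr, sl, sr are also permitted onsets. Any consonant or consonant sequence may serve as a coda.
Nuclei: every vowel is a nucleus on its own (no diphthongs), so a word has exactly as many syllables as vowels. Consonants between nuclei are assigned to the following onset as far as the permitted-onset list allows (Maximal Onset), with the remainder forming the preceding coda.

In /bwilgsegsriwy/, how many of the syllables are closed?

The vowels are i, e, i, y — 4 nuclei, so 4 syllables.
V1 /i/ – V2 /e/: /lgs/ splits as /lg/ + /s/ (/s/ is the longest suffix that is a licit onset).
V2 /e/ – V3 /i/: /gsr/; trying suffixes from longest down, /sr/ is the first permitted one, so coda /g/ | onset /sr/.
V3 /i/ – V4 /y/: just /w/ — single C goes to the following onset.
Syllabification: bwilg.seg.sri.wy.
Classifying each syllable: /bwilg/ (closed), /seg/ (closed), /sri/ (open), /wy/ (open).
Closed syllables: 2.

2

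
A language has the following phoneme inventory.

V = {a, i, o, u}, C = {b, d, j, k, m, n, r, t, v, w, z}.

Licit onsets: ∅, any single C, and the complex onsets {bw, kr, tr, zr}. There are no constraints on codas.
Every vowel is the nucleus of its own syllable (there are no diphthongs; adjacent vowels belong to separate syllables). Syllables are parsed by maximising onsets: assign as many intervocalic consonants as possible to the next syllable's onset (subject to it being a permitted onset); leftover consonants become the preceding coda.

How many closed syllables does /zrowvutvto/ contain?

Nuclei (vowels): o, u, o → 3 syllables.
V1 /o/ – V2 /u/: /wv/ splits as /w/ + /v/ (/v/ is the longest suffix that is a licit onset).
V2 /u/ – V3 /o/: /tvt/ — longest licit onset from the right is /t/, leaving /tv/ as coda.
So the parse is zrow.vutv.to.
Classifying each syllable: /zrow/ (closed), /vutv/ (closed), /to/ (open).
Closed syllables: 2.

2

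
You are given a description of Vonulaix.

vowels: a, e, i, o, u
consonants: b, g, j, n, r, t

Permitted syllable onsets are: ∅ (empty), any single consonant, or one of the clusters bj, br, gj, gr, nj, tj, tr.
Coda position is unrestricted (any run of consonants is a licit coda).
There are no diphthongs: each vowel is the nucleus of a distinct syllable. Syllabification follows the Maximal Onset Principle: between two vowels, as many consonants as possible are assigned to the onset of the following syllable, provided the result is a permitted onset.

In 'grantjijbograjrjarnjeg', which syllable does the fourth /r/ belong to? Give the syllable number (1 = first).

Nuclei (vowels): a, i, o, a, a, e → 6 syllables.
V1 /a/ – V2 /i/: /ntj/ splits as /n/ + /tj/ (/tj/ is the longest suffix that is a licit onset).
V2 /i/ – V3 /o/: /jb/; trying suffixes from longest down, /b/ is the first permitted one, so coda /j/ | onset /b/.
V3 /o/ – V4 /a/: /gr/ is a licit onset in full, so it all attaches to the next syllable.
V4 /a/ – V5 /a/: /jrj/; trying suffixes from longest down, /j/ is the first permitted one, so coda /jr/ | onset /j/.
V5 /a/ – V6 /e/: cluster /rnj/ — the longest permitted-onset suffix is /nj/; onset = /nj/, preceding coda = /r/.
So the parse is gran.tjij.bo.grajr.jar.njeg.
The fourth /r/ is in the coda of syllable 5 (/jar/).

5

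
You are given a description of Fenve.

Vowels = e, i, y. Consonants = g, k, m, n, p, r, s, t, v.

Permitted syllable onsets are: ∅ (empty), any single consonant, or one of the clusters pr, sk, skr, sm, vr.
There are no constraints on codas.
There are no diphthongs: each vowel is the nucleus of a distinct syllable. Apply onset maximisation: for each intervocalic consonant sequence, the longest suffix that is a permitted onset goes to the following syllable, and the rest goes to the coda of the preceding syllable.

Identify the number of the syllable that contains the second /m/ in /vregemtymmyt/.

Nuclei (vowels): e, e, y, y → 4 syllables.
/e…e/ gap (V1→V2): /g/ is a single consonant, so it becomes the next onset.
/e…y/ gap (V2→V3): /mt/; trying suffixes from longest down, /t/ is the first permitted one, so coda /m/ | onset /t/.
/y…y/ gap (V3→V4): /mm/ — longest licit onset from the right is /m/, leaving /m/ as coda.
Syllabification: vre.gem.tym.myt.
The second /m/ is in the coda of syllable 3 (/tym/).

3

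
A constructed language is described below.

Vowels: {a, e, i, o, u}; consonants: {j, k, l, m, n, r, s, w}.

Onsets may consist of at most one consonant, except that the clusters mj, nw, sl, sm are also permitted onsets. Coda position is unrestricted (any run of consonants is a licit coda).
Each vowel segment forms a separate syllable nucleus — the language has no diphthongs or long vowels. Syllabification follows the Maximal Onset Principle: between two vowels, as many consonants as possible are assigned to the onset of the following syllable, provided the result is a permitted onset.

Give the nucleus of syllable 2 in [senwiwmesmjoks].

Vowels present: e, i, e, o; each is a nucleus, giving 4 syllables.
The second nucleus (vowel 2 from the left) is /i/.

i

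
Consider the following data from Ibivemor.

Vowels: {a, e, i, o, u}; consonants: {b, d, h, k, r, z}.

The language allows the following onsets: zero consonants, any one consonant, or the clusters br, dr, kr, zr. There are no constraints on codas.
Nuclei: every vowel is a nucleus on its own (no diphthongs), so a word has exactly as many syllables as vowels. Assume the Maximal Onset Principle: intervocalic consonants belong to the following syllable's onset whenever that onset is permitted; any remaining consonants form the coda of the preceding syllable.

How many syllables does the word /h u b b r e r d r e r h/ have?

The vowels are u, e, e — 3 nuclei, so 3 syllables.

3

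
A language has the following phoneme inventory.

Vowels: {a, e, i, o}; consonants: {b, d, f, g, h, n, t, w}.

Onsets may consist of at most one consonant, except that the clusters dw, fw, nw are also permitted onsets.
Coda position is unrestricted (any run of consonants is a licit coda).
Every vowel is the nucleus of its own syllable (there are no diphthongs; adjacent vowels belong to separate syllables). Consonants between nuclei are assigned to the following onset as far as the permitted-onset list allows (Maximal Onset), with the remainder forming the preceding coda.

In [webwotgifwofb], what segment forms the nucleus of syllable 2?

The vowels are e, o, i, o — 4 nuclei, so 4 syllables.
The second nucleus (vowel 2 from the left) is /o/.

o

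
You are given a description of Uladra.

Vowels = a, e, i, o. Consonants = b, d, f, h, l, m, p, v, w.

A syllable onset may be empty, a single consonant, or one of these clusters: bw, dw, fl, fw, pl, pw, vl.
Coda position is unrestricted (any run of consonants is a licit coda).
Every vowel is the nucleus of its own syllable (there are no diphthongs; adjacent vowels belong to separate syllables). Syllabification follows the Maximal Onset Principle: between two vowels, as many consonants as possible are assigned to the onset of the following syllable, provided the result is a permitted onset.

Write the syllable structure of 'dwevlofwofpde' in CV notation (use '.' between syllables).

CCV.CCV.CCVCC.CV

The vowels are e, o, o, e — 4 nuclei, so 4 syllables.
V1 /e/ – V2 /o/: /vl/ — entire cluster is a permitted onset → onset /vl/, coda ∅.
V2 /o/ – V3 /o/: /fw/ — entire cluster is a permitted onset → onset /fw/, coda ∅.
V3 /o/ – V4 /e/: /fpd/; trying suffixes from longest down, /d/ is the first permitted one, so coda /fp/ | onset /d/.
So the parse is dwe.vlo.fwofp.de.
Mapping each syllable to C/V: /dwe/ → CCV, /vlo/ → CCV, /fwofp/ → CCVCC, /de/ → CV.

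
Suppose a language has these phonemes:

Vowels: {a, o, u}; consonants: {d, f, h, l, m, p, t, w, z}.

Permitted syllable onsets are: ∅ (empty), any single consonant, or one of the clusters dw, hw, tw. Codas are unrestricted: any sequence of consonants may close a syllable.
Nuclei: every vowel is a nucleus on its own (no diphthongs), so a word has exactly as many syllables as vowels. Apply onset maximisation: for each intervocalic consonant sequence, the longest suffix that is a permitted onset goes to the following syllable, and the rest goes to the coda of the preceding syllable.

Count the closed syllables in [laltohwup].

2

Nuclei (vowels): a, o, u → 3 syllables.
/a…o/ gap (V1→V2): cluster /lt/ — the longest permitted-onset suffix is /t/; onset = /t/, preceding coda = /l/.
/o…u/ gap (V2→V3): cluster /hw/ — /hw/ is itself a permitted onset, so the whole cluster goes right; preceding coda = ∅.
So the parse is lal.to.hwup.
Classifying each syllable: /lal/ (closed), /to/ (open), /hwup/ (closed).
Closed syllables: 2.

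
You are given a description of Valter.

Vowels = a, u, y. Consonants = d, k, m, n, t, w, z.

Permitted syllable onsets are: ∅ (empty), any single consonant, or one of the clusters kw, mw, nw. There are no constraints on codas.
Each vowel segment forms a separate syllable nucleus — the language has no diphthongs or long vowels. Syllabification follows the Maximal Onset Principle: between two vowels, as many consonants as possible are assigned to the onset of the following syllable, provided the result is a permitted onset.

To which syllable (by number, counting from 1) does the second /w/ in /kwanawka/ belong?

2

Vowels present: a, a, a; each is a nucleus, giving 3 syllables.
/a…a/ gap (V1→V2): /n/ is a single consonant, so it becomes the next onset.
/a…a/ gap (V2→V3): /wk/; trying suffixes from longest down, /k/ is the first permitted one, so coda /w/ | onset /k/.
Syllabification: kwa.naw.ka.
The second /w/ is in the coda of syllable 2 (/naw/).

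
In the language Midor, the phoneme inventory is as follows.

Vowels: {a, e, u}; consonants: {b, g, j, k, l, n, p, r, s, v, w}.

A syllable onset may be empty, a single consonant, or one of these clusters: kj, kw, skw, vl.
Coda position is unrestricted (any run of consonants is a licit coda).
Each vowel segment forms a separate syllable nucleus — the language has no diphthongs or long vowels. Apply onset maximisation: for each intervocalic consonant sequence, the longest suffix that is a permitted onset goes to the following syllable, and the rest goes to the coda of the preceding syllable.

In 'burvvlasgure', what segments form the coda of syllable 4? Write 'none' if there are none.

The vowels are u, a, u, e — 4 nuclei, so 4 syllables.
/u…a/ gap (V1→V2): /rvvl/; trying suffixes from longest down, /vl/ is the first permitted one, so coda /rv/ | onset /vl/.
/a…u/ gap (V2→V3): /sg/; trying suffixes from longest down, /g/ is the first permitted one, so coda /s/ | onset /g/.
/u…e/ gap (V3→V4): /r/ → onset of the next syllable (single consonants are always licit onsets).
Result: burv.vlas.gu.re.
Syllable 4 is /re/: onset /r/, nucleus /e/, coda ∅.

none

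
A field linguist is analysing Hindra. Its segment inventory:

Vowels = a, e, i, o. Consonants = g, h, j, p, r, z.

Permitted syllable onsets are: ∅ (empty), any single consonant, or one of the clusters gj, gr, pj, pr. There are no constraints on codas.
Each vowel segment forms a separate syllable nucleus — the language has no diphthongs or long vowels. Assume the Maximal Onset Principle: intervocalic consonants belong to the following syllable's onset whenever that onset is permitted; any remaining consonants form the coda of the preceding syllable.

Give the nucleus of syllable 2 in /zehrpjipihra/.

Nuclei (vowels): e, i, i, a → 4 syllables.
The second nucleus (vowel 2 from the left) is /i/.

i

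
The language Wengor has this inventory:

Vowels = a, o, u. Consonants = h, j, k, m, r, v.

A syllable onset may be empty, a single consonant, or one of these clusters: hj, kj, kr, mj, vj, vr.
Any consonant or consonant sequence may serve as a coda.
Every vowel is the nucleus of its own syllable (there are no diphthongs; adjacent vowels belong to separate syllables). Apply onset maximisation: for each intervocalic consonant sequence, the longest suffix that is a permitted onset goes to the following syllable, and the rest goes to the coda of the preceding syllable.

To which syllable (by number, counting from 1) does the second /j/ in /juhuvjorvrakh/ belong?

3

The vowels are u, u, o, a — 4 nuclei, so 4 syllables.
σ1/σ2 boundary: /h/ is a single consonant, so it becomes the next onset.
σ2/σ3 boundary: /vj/ — entire cluster is a permitted onset → onset /vj/, coda ∅.
σ3/σ4 boundary: cluster /rvr/ — the longest permitted-onset suffix is /vr/; onset = /vr/, preceding coda = /r/.
So the parse is ju.hu.vjor.vrakh.
The second /j/ is in the onset of syllable 3 (/vjor/).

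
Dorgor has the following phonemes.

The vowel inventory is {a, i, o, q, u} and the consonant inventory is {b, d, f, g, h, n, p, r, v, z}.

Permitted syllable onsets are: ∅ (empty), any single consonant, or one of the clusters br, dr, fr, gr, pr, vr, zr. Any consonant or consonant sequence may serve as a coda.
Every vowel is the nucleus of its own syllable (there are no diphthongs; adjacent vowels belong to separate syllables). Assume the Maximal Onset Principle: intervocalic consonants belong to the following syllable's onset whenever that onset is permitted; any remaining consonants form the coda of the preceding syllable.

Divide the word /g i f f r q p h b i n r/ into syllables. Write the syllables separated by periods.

The vowels are i, q, i — 3 nuclei, so 3 syllables.
/i…q/ gap (V1→V2): /ffr/ — longest licit onset from the right is /fr/, leaving /f/ as coda.
/q…i/ gap (V2→V3): cluster /phb/ — the longest permitted-onset suffix is /b/; onset = /b/, preceding coda = /ph/.

gif.frqph.binr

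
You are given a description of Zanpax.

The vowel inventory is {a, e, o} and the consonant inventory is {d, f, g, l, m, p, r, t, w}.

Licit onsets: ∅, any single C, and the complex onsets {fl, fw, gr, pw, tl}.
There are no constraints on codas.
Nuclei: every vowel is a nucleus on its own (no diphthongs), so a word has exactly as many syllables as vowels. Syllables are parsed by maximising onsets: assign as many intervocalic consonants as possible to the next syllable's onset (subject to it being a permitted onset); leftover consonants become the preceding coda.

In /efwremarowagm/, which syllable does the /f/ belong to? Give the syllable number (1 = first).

Vowels present: e, e, a, o, a; each is a nucleus, giving 5 syllables.
/e…e/ gap (V1→V2): /fwr/ splits as /fw/ + /r/ (/r/ is the longest suffix that is a licit onset).
/e…a/ gap (V2→V3): just /m/ — single C goes to the following onset.
/a…o/ gap (V3→V4): /r/ → onset of the next syllable (single consonants are always licit onsets).
/o…a/ gap (V4→V5): /w/ → onset of the next syllable (single consonants are always licit onsets).
Result: efw.re.ma.ro.wagm.
The /f/ is in the coda of syllable 1 (/efw/).

1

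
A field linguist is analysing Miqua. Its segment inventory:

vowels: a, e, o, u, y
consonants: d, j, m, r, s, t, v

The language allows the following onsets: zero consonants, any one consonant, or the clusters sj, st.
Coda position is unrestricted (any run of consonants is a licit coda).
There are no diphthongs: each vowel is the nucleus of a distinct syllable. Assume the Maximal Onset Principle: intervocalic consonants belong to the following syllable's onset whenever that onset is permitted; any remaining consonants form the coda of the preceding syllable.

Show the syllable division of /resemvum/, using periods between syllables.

The vowels are e, e, u — 3 nuclei, so 3 syllables.
Between /e/ (V1) and /e/ (V2): /s/ → onset of the next syllable (single consonants are always licit onsets).
Between /e/ (V2) and /u/ (V3): cluster /mv/ — the longest permitted-onset suffix is /v/; onset = /v/, preceding coda = /m/.

re.sem.vum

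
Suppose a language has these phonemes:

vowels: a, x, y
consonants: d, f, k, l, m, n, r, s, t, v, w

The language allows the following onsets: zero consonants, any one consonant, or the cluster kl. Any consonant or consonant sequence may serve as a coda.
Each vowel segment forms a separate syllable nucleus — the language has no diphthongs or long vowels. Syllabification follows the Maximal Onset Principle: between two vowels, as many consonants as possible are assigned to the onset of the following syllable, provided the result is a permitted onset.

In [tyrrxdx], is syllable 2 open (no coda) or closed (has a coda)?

open

Nuclei (vowels): y, x, x → 3 syllables.
V1 /y/ – V2 /x/: /rr/ splits as /r/ + /r/ (/r/ is the longest suffix that is a licit onset).
V2 /x/ – V3 /x/: /d/ → onset of the next syllable (single consonants are always licit onsets).
So the parse is tyr.rx.dx.
Syllable 2 is /rx/; it ends in its nucleus with no coda, so it is open.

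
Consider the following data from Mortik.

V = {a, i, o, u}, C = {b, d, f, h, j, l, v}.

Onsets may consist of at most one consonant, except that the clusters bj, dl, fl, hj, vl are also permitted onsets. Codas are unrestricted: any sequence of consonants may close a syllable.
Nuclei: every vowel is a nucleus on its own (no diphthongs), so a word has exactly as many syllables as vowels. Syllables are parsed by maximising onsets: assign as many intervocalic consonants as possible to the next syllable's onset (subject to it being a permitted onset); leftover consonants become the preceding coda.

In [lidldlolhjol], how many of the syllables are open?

0

The vowels are i, o, o — 3 nuclei, so 3 syllables.
V1 /i/ – V2 /o/: cluster /dldl/ — the longest permitted-onset suffix is /dl/; onset = /dl/, preceding coda = /dl/.
V2 /o/ – V3 /o/: /lhj/; trying suffixes from longest down, /hj/ is the first permitted one, so coda /l/ | onset /hj/.
Syllabification: lidl.dlol.hjol.
Classifying each syllable: /lidl/ (closed), /dlol/ (closed), /hjol/ (closed).
Open syllables: 0.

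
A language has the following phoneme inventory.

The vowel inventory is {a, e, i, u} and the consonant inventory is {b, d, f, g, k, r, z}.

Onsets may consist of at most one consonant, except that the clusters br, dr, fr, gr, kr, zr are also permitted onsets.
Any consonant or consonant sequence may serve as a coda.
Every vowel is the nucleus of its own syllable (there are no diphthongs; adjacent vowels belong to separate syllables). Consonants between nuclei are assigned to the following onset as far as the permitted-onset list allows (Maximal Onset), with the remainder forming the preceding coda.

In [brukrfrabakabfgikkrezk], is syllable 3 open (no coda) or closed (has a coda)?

open

Vowels present: u, a, a, a, i, e; each is a nucleus, giving 6 syllables.
Between /u/ (V1) and /a/ (V2): /krfr/; trying suffixes from longest down, /fr/ is the first permitted one, so coda /kr/ | onset /fr/.
Between /a/ (V2) and /a/ (V3): just /b/ — single C goes to the following onset.
Between /a/ (V3) and /a/ (V4): just /k/ — single C goes to the following onset.
Between /a/ (V4) and /i/ (V5): /bfg/ splits as /bf/ + /g/ (/g/ is the longest suffix that is a licit onset).
Between /i/ (V5) and /e/ (V6): /kkr/ — longest licit onset from the right is /kr/, leaving /k/ as coda.
Putting it together: brukr.fra.ba.kabf.gik.krezk.
Syllable 3 is /ba/; it ends in its nucleus with no coda, so it is open.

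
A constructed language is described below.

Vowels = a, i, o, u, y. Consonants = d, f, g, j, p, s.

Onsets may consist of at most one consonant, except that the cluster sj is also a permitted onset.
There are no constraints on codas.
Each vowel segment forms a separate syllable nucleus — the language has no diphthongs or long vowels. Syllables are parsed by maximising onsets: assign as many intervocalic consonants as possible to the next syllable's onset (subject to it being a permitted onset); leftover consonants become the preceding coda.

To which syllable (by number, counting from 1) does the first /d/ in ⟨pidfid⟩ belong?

1

Nuclei (vowels): i, i → 2 syllables.
V1 /i/ – V2 /i/: /df/; trying suffixes from longest down, /f/ is the first permitted one, so coda /d/ | onset /f/.
Result: pid.fid.
The first /d/ is in the coda of syllable 1 (/pid/).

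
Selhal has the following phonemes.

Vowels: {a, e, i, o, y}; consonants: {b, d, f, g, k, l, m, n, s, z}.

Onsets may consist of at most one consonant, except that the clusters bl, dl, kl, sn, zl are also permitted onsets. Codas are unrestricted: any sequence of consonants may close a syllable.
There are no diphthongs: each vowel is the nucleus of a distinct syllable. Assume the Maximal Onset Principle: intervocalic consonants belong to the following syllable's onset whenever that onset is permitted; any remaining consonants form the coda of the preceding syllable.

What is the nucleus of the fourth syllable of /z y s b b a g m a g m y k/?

y

The vowels are y, a, a, y — 4 nuclei, so 4 syllables.
The fourth nucleus (vowel 4 from the left) is /y/.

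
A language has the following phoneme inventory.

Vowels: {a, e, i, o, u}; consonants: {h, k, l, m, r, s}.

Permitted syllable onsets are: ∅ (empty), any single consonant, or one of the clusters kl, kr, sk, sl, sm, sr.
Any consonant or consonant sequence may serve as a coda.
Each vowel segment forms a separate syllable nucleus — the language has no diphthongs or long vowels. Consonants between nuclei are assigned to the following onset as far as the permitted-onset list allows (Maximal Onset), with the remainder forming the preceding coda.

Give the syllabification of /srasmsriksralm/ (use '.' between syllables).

srasm.srik.sralm

Vowels present: a, i, a; each is a nucleus, giving 3 syllables.
σ1/σ2 boundary: cluster /smsr/ — the longest permitted-onset suffix is /sr/; onset = /sr/, preceding coda = /sm/.
σ2/σ3 boundary: cluster /ksr/ — the longest permitted-onset suffix is /sr/; onset = /sr/, preceding coda = /k/.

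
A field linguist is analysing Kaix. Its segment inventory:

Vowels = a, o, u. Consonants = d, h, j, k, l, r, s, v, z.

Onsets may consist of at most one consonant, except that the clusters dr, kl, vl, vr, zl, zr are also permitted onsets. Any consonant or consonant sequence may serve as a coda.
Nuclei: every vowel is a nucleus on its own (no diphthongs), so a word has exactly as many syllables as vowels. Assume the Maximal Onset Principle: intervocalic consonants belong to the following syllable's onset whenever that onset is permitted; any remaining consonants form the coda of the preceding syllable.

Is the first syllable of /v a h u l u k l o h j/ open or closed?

The vowels are a, u, u, o — 4 nuclei, so 4 syllables.
Between /a/ (V1) and /u/ (V2): /h/ → onset of the next syllable (single consonants are always licit onsets).
Between /u/ (V2) and /u/ (V3): just /l/ — single C goes to the following onset.
Between /u/ (V3) and /o/ (V4): /kl/ — entire cluster is a permitted onset → onset /kl/, coda ∅.
Syllabification: va.hu.lu.klohj.
Syllable 1 is /va/; it ends in its nucleus with no coda, so it is open.

open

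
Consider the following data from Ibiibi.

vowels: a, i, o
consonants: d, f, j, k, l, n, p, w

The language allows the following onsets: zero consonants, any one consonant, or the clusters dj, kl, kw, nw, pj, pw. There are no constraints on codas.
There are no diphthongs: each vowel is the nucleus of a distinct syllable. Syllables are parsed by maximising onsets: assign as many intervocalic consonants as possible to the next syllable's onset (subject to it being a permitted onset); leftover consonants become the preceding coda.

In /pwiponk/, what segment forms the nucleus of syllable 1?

Vowels present: i, o; each is a nucleus, giving 2 syllables.
The first nucleus (vowel 1 from the left) is /i/.

i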